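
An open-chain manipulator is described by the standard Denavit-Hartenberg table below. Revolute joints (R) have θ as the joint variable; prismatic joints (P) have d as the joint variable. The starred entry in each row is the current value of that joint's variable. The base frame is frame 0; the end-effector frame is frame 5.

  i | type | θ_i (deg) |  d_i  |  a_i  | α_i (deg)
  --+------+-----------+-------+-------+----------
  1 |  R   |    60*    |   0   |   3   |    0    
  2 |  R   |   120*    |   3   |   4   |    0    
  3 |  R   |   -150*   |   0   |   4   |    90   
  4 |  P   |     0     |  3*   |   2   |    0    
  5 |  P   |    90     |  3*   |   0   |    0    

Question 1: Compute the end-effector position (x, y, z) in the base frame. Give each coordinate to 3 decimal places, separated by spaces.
5.696 0.402 3.000

after link 1: o_1 = (1.5000, 2.5981, 0.0000)
after link 2: o_2 = (-2.5000, 2.5981, 3.0000)
after link 3: o_3 = (0.9641, 4.5981, 3.0000)
after link 4: o_4 = (4.1962, 3.0000, 3.0000)
after link 5: o_5 = (5.6962, 0.4019, 3.0000)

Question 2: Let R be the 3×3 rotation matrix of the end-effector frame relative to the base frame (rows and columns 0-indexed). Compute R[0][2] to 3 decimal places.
0.500

End-effector z-axis (col 2 of R) = (0.5000,-0.8660,0.0000)
R[0][2] = 0.5000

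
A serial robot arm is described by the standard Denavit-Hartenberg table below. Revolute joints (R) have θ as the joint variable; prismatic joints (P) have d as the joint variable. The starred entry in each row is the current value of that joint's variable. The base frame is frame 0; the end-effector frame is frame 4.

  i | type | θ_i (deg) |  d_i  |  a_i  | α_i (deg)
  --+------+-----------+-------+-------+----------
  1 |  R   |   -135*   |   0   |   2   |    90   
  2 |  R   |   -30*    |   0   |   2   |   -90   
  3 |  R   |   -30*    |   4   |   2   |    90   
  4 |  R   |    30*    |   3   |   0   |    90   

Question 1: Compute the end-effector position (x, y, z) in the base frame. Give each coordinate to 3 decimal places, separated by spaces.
after link 1: o_1 = (-1.4142, -1.4142, 0.0000)
after link 2: o_2 = (-2.6390, -2.6390, -1.0000)
after link 3: o_3 = (-5.8209, -4.4067, 1.5981)
after link 4: o_4 = (-6.7395, -1.6510, 2.3481)

-6.739 -1.651 2.348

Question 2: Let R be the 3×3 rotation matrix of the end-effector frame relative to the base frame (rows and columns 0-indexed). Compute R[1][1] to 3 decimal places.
End-effector y-axis (col 1 of R) = (-0.3062,0.9186,0.2500)
R[1][1] = 0.9186

0.919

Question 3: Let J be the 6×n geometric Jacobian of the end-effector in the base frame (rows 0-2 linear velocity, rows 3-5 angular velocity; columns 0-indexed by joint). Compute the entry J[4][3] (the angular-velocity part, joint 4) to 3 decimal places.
axis z_3 = (-0.3062,0.9186,0.2500); lever o_n−o_3 = (-0.9186,2.7557,0.7500)
cross product → J_v[:, 3] = (0.0000,0.0000,-0.0000)
J_ω[:, 3] = z_3
entry J[4][3] = 0.9186

0.919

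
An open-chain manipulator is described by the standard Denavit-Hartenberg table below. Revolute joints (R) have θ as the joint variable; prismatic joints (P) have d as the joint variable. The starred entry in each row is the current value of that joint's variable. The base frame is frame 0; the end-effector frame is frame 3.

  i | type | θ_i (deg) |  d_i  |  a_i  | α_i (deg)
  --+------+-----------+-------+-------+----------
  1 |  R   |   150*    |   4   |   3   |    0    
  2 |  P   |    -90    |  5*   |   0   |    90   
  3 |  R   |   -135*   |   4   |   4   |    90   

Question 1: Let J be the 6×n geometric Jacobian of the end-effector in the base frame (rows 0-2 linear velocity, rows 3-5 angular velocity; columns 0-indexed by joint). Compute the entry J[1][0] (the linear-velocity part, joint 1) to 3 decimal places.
-0.548

axis z_0 = ẑ; lever o_n−o_0 = (-0.5482,-2.9495,6.1716)
cross product → J_v[:, 0] = (2.9495,-0.5482,0.0000)
J_ω[:, 0] = z_0
entry J[1][0] = -0.5482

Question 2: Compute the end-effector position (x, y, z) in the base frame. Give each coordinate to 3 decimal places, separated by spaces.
-0.548 -2.949 6.172

after link 1: o_1 = (-2.5981, 1.5000, 4.0000)
after link 2: o_2 = (-2.5981, 1.5000, 9.0000)
after link 3: o_3 = (-0.5482, -2.9495, 6.1716)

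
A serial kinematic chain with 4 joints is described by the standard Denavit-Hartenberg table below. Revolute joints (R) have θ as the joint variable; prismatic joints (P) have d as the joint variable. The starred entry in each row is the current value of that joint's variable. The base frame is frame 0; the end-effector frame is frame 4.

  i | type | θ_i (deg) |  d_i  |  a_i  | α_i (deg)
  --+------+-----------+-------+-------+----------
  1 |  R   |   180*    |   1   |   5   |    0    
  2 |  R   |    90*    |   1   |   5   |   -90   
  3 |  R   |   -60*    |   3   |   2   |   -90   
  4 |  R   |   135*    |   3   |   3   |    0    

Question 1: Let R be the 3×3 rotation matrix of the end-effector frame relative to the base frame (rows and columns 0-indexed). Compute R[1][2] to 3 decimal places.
-0.866

End-effector z-axis (col 2 of R) = (-0.0000,-0.8660,-0.5000)
R[1][2] = -0.8660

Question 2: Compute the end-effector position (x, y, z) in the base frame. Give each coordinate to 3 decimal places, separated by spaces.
after link 1: o_1 = (-5.0000, 0.0000, 1.0000)
after link 2: o_2 = (-5.0000, -5.0000, 2.0000)
after link 3: o_3 = (-2.0000, -6.0000, 3.7321)
after link 4: o_4 = (-4.1213, -7.5374, 0.3949)

-4.121 -7.537 0.395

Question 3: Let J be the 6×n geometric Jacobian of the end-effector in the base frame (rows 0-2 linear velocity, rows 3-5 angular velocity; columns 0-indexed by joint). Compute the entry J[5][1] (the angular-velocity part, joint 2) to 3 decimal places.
axis z_1 = (0.0000,0.0000,1.0000); lever o_n−o_1 = (0.8787,-7.5374,-0.6051)
cross product → J_v[:, 1] = (7.5374,0.8787,-0.0000)
J_ω[:, 1] = z_1
entry J[5][1] = 1.0000

1.000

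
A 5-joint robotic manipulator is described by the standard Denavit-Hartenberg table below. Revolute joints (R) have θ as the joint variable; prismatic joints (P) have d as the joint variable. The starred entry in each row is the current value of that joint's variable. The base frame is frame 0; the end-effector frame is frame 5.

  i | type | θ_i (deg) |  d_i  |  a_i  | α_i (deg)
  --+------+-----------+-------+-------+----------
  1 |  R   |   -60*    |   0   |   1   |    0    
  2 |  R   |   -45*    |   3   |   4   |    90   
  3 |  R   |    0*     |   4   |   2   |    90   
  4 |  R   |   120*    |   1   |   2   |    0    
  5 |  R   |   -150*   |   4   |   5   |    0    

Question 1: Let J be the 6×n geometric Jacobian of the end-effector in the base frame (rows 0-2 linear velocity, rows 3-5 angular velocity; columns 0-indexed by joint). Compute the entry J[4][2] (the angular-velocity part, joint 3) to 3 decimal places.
axis z_2 = (-0.9659,0.2588,0.0000); lever o_n−o_2 = (-4.5015,-4.3120,-5.0000)
cross product → J_v[:, 2] = (-1.2941,-4.8296,5.3301)
J_ω[:, 2] = z_2
entry J[4][2] = 0.2588

0.259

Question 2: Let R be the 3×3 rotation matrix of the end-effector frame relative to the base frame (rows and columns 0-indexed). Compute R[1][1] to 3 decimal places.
End-effector y-axis (col 1 of R) = (-0.9659,-0.2588,0.0000)
R[1][1] = -0.2588

-0.259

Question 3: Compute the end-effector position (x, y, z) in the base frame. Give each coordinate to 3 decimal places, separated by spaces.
-5.037 -9.042 -2.000

after link 1: o_1 = (0.5000, -0.8660, 0.0000)
after link 2: o_2 = (-0.5353, -4.7297, 3.0000)
after link 3: o_3 = (-4.9166, -5.6263, 3.0000)
after link 4: o_4 = (-6.3308, -4.2121, 2.0000)
after link 5: o_5 = (-5.0367, -9.0417, -2.0000)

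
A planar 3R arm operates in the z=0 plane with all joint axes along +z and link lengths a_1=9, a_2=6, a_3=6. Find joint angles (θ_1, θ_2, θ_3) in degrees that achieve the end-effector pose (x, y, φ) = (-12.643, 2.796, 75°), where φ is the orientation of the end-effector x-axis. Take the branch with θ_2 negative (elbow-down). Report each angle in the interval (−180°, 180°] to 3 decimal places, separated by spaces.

wrist centre = target − a_3·(cos φ, sin φ) = (-14.1959, -2.9996)
cos θ_2 = (210.5213−9²−6²)/(2·9·6) = 0.8659; θ_2 = -30.0100° (elbow-down)
β = atan2(-2.9996,-14.1959) = -168.0691°; ψ = atan2(-3.0009,14.1956) = -11.9364°
θ_1 = β − ψ = -156.1327°
θ_3 = φ − θ_1 − θ_2 = -98.8573° (wrapped to (-180°,180°])

-156.133 -30.010 -98.857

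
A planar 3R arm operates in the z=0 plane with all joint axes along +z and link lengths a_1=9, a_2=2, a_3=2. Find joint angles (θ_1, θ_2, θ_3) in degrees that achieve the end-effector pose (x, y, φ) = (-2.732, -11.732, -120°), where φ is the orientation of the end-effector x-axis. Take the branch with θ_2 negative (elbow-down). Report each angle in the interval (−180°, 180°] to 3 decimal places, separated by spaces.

wrist centre = target − a_3·(cos φ, sin φ) = (-1.7320, -9.9999)
cos θ_2 = (102.9988−9²−2²)/(2·9·2) = 0.5000; θ_2 = -60.0022° (elbow-down)
β = atan2(-9.9999,-1.7320) = -99.8262°; ψ = atan2(-1.7321,9.9999) = -9.8267°
θ_1 = β − ψ = -89.9995°
θ_3 = φ − θ_1 − θ_2 = 30.0017° (wrapped to (-180°,180°])

-89.999 -60.002 30.002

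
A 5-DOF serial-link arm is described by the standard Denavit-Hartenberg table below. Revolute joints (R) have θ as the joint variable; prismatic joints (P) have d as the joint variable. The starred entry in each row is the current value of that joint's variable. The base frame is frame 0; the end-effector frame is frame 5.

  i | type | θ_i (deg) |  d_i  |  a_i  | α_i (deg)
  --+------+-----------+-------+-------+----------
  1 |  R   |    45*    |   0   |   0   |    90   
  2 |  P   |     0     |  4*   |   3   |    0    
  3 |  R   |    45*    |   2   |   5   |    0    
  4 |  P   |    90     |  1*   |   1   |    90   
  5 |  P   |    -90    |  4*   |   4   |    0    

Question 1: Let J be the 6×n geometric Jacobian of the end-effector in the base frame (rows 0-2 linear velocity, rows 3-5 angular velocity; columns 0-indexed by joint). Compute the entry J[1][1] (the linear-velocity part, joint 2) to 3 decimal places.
prismatic axis z_1 = (0.7071,-0.7071,0.0000)
J_v[:, 1] = z_1; J_ω[:, 1] = (0,0,0)
entry J[1][1] = -0.7071

-0.707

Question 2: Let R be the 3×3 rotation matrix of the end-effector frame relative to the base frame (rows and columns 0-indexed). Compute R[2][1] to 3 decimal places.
End-effector y-axis (col 1 of R) = (-0.5000,-0.5000,0.7071)
R[2][1] = 0.7071

0.707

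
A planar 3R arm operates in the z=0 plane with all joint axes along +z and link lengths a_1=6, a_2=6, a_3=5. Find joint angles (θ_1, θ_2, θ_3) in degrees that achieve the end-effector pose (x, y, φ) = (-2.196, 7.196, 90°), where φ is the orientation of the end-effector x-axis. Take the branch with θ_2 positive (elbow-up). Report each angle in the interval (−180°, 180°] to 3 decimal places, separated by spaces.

59.999 150.002 -120.001

wrist centre = target − a_3·(cos φ, sin φ) = (-2.1960, 2.1960)
cos θ_2 = (9.6448−6²−6²)/(2·6·6) = -0.8660; θ_2 = 150.0021° (elbow-up)
β = atan2(2.1960,-2.1960) = 135.0000°; ψ = atan2(2.9998,0.8037) = 75.0011°
θ_1 = β − ψ = 59.9989°
θ_3 = φ − θ_1 − θ_2 = -120.0011° (wrapped to (-180°,180°])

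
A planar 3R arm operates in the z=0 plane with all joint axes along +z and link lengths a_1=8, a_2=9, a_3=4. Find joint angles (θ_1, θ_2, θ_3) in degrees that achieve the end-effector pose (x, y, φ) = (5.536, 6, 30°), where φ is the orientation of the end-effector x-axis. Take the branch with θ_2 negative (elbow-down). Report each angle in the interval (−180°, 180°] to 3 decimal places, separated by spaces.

149.999 -150.000 30.001

wrist centre = target − a_3·(cos φ, sin φ) = (2.0719, 4.0000)
cos θ_2 = (20.2928−8²−9²)/(2·8·9) = -0.8660; θ_2 = -149.9997° (elbow-down)
β = atan2(4.0000,2.0719) = 62.6170°; ψ = atan2(-4.5000,0.2058) = -87.3816°
θ_1 = β − ψ = 149.9985°
θ_3 = φ − θ_1 − θ_2 = 30.0011° (wrapped to (-180°,180°])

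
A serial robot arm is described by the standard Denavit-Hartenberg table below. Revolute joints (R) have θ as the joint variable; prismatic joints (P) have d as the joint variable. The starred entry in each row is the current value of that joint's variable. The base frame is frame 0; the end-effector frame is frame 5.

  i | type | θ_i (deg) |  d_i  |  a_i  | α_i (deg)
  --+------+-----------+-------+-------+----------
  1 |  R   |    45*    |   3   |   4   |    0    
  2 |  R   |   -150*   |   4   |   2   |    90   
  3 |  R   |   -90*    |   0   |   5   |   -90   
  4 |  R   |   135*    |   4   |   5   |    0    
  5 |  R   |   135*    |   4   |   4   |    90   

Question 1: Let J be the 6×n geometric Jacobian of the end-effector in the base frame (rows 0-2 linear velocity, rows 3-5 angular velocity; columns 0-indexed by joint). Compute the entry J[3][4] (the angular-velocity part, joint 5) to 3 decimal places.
-0.259

axis z_4 = (-0.2588,-0.9659,0.0000); lever o_n−o_4 = (-4.8990,-2.8284,0.0000)
cross product → J_v[:, 4] = (-0.0000,-0.0000,-4.0000)
J_ω[:, 4] = z_4
entry J[3][4] = -0.2588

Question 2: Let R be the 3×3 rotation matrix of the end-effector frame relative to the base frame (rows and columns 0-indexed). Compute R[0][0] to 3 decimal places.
End-effector x-axis (col 0 of R) = (-0.9659,0.2588,0.0000)
R[0][0] = -0.9659

-0.966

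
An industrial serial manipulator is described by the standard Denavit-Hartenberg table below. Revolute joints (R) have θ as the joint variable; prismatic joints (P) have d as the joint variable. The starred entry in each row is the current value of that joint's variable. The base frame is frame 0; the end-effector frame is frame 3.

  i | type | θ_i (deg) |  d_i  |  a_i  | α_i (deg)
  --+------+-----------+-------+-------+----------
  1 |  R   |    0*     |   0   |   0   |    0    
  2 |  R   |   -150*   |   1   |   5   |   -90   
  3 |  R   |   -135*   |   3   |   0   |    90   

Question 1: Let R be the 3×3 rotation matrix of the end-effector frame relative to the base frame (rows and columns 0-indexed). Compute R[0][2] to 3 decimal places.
End-effector z-axis (col 2 of R) = (0.6124,0.3536,-0.7071)
R[0][2] = 0.6124

0.612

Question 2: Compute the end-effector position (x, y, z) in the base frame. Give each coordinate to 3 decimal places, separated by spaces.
-2.830 -5.098 1.000

after link 1: o_1 = (0.0000, 0.0000, 0.0000)
after link 2: o_2 = (-4.3301, -2.5000, 1.0000)
after link 3: o_3 = (-2.8301, -5.0981, 1.0000)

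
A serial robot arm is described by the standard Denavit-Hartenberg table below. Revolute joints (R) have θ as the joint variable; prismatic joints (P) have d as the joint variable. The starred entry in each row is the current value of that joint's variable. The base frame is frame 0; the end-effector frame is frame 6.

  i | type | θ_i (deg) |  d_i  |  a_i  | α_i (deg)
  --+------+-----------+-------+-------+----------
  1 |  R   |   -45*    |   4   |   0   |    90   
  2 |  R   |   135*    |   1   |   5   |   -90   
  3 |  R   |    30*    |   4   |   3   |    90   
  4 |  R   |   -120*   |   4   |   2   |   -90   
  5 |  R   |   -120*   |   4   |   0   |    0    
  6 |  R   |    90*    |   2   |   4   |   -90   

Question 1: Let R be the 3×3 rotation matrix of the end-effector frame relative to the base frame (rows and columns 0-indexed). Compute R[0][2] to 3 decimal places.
0.983

End-effector z-axis (col 2 of R) = (0.9832,-0.0993,-0.1531)
R[0][2] = 0.9832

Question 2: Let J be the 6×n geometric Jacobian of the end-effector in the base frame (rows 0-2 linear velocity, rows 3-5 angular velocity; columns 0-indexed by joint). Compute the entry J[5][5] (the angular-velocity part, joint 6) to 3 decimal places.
axis z_5 = (0.1812,0.4312,0.8839); lever o_n−o_5 = (0.2753,-2.7247,3.5355)
cross product → J_v[:, 5] = (3.9328,-0.3973,-0.6124)
J_ω[:, 5] = z_5
entry J[5][5] = 0.8839

0.884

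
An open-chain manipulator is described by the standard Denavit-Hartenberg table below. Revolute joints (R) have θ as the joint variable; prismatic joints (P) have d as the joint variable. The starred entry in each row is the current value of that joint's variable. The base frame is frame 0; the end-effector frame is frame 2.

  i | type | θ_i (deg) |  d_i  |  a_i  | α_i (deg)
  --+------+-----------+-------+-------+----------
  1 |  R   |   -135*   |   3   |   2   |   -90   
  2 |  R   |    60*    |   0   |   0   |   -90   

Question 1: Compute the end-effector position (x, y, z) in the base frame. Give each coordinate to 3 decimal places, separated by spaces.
-1.414 -1.414 3.000

after link 1: o_1 = (-1.4142, -1.4142, 3.0000)
after link 2: o_2 = (-1.4142, -1.4142, 3.0000)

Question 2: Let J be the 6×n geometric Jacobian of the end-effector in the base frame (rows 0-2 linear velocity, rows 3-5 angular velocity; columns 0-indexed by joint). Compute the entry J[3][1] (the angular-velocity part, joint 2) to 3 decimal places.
0.707

axis z_1 = (0.7071,-0.7071,0.0000); lever o_n−o_1 = (0.0000,0.0000,0.0000)
cross product → J_v[:, 1] = (-0.0000,0.0000,0.0000)
J_ω[:, 1] = z_1
entry J[3][1] = 0.7071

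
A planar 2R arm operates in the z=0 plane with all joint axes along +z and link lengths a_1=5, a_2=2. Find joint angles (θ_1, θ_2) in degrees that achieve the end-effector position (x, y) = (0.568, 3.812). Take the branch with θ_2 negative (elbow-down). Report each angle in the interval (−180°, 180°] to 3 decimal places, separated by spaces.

cos θ_2 = (14.8540−5²−2²)/(2·5·2) = -0.7073; θ_2 = -135.0158° (elbow-down)
β = atan2(3.8120,0.5680) = 81.5251°; ψ = atan2(-1.4138,3.5854) = -21.5207°
θ_1 = β − ψ = 103.0458°

103.046 -135.016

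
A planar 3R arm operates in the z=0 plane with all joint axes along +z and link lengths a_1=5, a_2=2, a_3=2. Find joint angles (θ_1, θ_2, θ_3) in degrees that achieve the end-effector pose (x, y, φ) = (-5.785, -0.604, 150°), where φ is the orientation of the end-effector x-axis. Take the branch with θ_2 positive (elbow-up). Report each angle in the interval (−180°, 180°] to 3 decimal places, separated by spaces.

wrist centre = target − a_3·(cos φ, sin φ) = (-4.0529, -1.6040)
cos θ_2 = (18.9992−5²−2²)/(2·5·2) = -0.5000; θ_2 = 120.0026° (elbow-up)
β = atan2(-1.6040,-4.0529) = -158.4083°; ψ = atan2(1.7320,3.9999) = 23.4131°
θ_1 = β − ψ = -181.8214°
θ_3 = φ − θ_1 − θ_2 = -148.1813° (wrapped to (-180°,180°])

178.179 120.003 -148.181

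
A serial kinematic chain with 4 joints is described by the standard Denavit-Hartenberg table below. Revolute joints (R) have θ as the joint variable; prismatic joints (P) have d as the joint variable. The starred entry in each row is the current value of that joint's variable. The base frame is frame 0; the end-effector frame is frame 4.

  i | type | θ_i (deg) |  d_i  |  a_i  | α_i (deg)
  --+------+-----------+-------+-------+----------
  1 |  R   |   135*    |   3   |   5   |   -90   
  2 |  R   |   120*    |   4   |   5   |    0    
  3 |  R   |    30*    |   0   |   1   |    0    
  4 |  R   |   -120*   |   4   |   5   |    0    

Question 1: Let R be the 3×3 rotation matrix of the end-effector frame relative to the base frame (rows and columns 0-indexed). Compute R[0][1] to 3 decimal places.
0.354

End-effector y-axis (col 1 of R) = (0.3536,-0.3536,-0.8660)
R[0][1] = 0.3536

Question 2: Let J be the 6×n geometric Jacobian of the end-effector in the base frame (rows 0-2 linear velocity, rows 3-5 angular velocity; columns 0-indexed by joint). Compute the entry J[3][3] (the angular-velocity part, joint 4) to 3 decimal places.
axis z_3 = (-0.7071,-0.7071,0.0000); lever o_n−o_3 = (-5.8903,0.2334,-2.5000)
cross product → J_v[:, 3] = (1.7678,-1.7678,-4.3301)
J_ω[:, 3] = z_3
entry J[3][3] = -0.7071

-0.707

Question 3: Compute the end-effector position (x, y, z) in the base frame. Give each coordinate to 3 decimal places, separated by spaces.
after link 1: o_1 = (-3.5355, 3.5355, 3.0000)
after link 2: o_2 = (-4.5962, -1.0607, -1.3301)
after link 3: o_3 = (-3.9838, -1.6730, -1.8301)
after link 4: o_4 = (-9.8741, -1.4396, -4.3301)

-9.874 -1.440 -4.330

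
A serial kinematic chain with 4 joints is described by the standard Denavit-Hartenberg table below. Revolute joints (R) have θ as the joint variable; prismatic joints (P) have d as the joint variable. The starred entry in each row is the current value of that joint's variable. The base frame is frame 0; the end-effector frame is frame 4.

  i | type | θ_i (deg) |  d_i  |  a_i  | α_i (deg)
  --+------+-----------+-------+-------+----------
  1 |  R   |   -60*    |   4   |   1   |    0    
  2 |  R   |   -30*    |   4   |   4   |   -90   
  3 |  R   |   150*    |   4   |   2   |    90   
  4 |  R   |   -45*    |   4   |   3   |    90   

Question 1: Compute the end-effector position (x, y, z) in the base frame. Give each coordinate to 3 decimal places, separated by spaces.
2.379 -3.297 2.475

after link 1: o_1 = (0.5000, -0.8660, 4.0000)
after link 2: o_2 = (0.5000, -4.8660, 8.0000)
after link 3: o_3 = (4.5000, -3.1340, 7.0000)
after link 4: o_4 = (2.3787, -3.2969, 2.4752)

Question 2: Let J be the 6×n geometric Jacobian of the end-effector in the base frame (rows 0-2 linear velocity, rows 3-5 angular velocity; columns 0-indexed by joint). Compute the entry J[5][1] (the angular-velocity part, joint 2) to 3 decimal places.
1.000

axis z_1 = (0.0000,0.0000,1.0000); lever o_n−o_1 = (1.8787,-2.4308,-1.5248)
cross product → J_v[:, 1] = (2.4308,1.8787,-0.0000)
J_ω[:, 1] = z_1
entry J[5][1] = 1.0000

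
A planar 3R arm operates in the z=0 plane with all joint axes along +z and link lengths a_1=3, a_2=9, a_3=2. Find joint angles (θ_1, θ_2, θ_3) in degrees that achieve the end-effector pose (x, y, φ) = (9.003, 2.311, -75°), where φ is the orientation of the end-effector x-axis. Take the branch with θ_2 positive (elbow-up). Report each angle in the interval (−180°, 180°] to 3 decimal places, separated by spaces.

-44.996 89.997 -120.001

wrist centre = target − a_3·(cos φ, sin φ) = (8.4854, 4.2429)
cos θ_2 = (90.0032−3²−9²)/(2·3·9) = 0.0001; θ_2 = 89.9967° (elbow-up)
β = atan2(4.2429,8.4854) = 26.5660°; ψ = atan2(9.0000,3.0005) = 71.5620°
θ_1 = β − ψ = -44.9961°
θ_3 = φ − θ_1 − θ_2 = -120.0006° (wrapped to (-180°,180°])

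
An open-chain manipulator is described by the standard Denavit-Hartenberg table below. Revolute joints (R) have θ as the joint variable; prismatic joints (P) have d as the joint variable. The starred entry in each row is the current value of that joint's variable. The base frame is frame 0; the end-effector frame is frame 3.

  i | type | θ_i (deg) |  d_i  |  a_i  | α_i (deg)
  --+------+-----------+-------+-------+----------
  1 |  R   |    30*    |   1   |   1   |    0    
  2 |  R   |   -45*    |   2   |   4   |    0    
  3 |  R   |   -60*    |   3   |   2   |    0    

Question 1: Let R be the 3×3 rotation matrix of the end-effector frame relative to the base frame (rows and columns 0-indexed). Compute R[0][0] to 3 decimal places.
0.259

End-effector x-axis (col 0 of R) = (0.2588,-0.9659,0.0000)
R[0][0] = 0.2588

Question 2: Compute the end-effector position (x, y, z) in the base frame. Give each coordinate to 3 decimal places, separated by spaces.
after link 1: o_1 = (0.8660, 0.5000, 1.0000)
after link 2: o_2 = (4.7297, -0.5353, 3.0000)
after link 3: o_3 = (5.2474, -2.4671, 6.0000)

5.247 -2.467 6.000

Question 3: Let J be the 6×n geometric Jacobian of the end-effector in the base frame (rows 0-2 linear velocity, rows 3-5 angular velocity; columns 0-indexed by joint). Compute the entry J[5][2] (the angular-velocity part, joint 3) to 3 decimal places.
1.000

axis z_2 = (0.0000,0.0000,1.0000); lever o_n−o_2 = (0.5176,-1.9319,3.0000)
cross product → J_v[:, 2] = (1.9319,0.5176,-0.0000)
J_ω[:, 2] = z_2
entry J[5][2] = 1.0000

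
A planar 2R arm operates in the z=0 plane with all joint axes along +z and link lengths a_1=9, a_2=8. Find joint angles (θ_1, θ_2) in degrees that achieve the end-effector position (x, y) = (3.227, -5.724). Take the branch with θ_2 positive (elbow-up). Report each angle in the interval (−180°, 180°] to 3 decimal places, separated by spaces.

cos θ_2 = (43.1777−9²−8²)/(2·9·8) = -0.7071; θ_2 = 134.9994° (elbow-up)
β = atan2(-5.7240,3.2270) = -60.5871°; ψ = atan2(5.6569,3.3432) = 59.4171°
θ_1 = β − ψ = -120.0043°

-120.004 134.999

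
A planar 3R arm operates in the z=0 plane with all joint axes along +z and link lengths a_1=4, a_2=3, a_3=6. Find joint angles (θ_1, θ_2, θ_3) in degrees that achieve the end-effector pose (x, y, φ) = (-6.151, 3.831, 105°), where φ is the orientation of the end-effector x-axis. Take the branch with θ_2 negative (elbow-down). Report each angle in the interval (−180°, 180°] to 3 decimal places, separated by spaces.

-119.997 -89.996 -45.008

wrist centre = target − a_3·(cos φ, sin φ) = (-4.5981, -1.9646)
cos θ_2 = (25.0019−4²−3²)/(2·4·3) = 0.0001; θ_2 = -89.9955° (elbow-down)
β = atan2(-1.9646,-4.5981) = -156.8652°; ψ = atan2(-3.0000,4.0002) = -36.8683°
θ_1 = β − ψ = -119.9969°
θ_3 = φ − θ_1 − θ_2 = -45.0076° (wrapped to (-180°,180°])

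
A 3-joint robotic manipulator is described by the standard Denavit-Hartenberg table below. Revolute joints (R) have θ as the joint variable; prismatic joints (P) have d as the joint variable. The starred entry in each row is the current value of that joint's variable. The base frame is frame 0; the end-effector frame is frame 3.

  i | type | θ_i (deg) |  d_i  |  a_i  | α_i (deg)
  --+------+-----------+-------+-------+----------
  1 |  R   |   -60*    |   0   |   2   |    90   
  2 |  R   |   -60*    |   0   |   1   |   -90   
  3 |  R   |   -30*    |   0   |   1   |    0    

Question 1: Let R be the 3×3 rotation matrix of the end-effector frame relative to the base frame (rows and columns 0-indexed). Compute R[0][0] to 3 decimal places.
End-effector x-axis (col 0 of R) = (-0.2165,-0.6250,-0.7500)
R[0][0] = -0.2165

-0.217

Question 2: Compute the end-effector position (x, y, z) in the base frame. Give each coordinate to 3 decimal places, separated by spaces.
1.033 -2.790 -1.616

after link 1: o_1 = (1.0000, -1.7321, 0.0000)
after link 2: o_2 = (1.2500, -2.1651, -0.8660)
after link 3: o_3 = (1.0335, -2.7901, -1.6160)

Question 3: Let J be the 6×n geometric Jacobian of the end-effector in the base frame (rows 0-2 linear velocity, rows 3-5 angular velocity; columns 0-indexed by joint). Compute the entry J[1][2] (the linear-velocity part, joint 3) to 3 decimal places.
0.217

axis z_2 = (0.4330,-0.7500,0.5000); lever o_n−o_2 = (-0.2165,-0.6250,-0.7500)
cross product → J_v[:, 2] = (0.8750,0.2165,-0.4330)
J_ω[:, 2] = z_2
entry J[1][2] = 0.2165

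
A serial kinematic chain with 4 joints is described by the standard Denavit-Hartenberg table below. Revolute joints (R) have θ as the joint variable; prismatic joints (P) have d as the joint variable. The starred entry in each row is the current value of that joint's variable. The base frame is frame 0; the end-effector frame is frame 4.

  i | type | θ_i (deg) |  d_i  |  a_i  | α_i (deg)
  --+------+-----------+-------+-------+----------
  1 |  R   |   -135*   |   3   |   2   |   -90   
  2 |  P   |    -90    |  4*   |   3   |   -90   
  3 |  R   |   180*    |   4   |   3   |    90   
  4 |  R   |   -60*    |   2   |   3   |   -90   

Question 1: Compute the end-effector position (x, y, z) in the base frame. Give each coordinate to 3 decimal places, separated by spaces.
after link 1: o_1 = (-1.4142, -1.4142, 3.0000)
after link 2: o_2 = (1.4142, -4.2426, 6.0000)
after link 3: o_3 = (-1.4142, -7.0711, 3.0000)
after link 4: o_4 = (-0.9913, -3.8197, 1.5000)

-0.991 -3.820 1.500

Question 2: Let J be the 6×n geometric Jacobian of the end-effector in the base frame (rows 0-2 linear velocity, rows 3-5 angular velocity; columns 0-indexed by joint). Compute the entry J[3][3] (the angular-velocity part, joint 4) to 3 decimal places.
axis z_3 = (-0.7071,0.7071,0.0000); lever o_n−o_3 = (0.4229,3.2513,-1.5000)
cross product → J_v[:, 3] = (-1.0607,-1.0607,-2.5981)
J_ω[:, 3] = z_3
entry J[3][3] = -0.7071

-0.707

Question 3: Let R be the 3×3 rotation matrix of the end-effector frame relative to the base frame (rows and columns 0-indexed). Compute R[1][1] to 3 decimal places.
-0.707

End-effector y-axis (col 1 of R) = (0.7071,-0.7071,-0.0000)
R[1][1] = -0.7071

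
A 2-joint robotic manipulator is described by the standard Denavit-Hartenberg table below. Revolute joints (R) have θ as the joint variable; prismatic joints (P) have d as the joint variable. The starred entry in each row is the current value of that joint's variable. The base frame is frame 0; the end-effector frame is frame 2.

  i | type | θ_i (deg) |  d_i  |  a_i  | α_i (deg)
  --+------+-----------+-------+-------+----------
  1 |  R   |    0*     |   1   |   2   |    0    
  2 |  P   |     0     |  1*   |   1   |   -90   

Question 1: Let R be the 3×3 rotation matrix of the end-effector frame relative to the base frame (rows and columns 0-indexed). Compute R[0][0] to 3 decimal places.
End-effector x-axis (col 0 of R) = (1.0000,0.0000,0.0000)
R[0][0] = 1.0000

1.000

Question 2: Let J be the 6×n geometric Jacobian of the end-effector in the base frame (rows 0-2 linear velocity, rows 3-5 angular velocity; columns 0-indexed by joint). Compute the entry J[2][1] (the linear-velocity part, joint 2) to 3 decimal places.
prismatic axis z_1 = (0.0000,0.0000,1.0000)
J_v[:, 1] = z_1; J_ω[:, 1] = (0,0,0)
entry J[2][1] = 1.0000

1.000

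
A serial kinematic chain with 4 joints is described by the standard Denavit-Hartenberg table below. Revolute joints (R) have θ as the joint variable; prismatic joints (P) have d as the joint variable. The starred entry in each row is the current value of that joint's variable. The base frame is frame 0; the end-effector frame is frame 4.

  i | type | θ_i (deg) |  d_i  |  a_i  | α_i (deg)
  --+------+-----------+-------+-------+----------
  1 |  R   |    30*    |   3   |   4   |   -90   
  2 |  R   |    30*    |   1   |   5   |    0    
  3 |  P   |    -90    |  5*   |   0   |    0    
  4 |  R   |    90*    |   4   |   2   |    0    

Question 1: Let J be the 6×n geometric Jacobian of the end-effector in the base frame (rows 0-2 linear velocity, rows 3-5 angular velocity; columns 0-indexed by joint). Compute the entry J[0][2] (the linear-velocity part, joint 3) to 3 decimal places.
-0.500

prismatic axis z_2 = (-0.5000,0.8660,0.0000)
J_v[:, 2] = z_2; J_ω[:, 2] = (0,0,0)
entry J[0][2] = -0.5000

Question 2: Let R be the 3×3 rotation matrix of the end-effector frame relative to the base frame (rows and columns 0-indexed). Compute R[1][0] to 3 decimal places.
End-effector x-axis (col 0 of R) = (0.7500,0.4330,-0.5000)
R[1][0] = 0.4330

0.433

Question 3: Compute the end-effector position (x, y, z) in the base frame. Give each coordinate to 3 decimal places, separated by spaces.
3.714 13.691 -0.500

after link 1: o_1 = (3.4641, 2.0000, 3.0000)
after link 2: o_2 = (6.7141, 5.0311, 0.5000)
after link 3: o_3 = (4.2141, 9.3612, 0.5000)
after link 4: o_4 = (3.7141, 13.6913, -0.5000)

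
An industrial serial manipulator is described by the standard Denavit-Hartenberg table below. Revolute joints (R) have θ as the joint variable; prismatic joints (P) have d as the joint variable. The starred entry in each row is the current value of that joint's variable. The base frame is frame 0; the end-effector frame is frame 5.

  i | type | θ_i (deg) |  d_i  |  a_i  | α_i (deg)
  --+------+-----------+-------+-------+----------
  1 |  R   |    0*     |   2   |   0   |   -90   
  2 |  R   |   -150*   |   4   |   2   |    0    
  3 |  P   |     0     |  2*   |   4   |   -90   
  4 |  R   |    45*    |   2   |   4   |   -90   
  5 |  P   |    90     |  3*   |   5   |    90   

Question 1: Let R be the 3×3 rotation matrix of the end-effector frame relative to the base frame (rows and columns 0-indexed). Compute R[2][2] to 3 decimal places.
End-effector z-axis (col 2 of R) = (-0.6124,-0.7071,0.3536)
R[2][2] = 0.3536

0.354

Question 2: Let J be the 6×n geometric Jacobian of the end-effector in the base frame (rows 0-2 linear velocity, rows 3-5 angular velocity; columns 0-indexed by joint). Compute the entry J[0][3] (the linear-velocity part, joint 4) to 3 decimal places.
axis z_3 = (0.5000,0.0000,0.8660); lever o_n−o_3 = (-2.1124,-4.9497,-2.2445)
cross product → J_v[:, 3] = (4.2866,-0.7071,-2.4749)
J_ω[:, 3] = z_3
entry J[0][3] = 4.2866

4.287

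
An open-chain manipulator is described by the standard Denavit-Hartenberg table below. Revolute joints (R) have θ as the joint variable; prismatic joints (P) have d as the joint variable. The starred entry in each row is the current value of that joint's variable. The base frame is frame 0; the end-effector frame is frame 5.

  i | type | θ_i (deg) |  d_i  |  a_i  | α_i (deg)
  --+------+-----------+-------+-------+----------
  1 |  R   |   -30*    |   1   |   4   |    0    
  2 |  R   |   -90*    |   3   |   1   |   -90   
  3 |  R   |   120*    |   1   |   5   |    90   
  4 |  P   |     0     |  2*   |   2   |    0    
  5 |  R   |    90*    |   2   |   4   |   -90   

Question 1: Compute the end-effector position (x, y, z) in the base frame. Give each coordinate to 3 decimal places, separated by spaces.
7.312 -5.335 -4.062

after link 1: o_1 = (3.4641, -2.0000, 1.0000)
after link 2: o_2 = (2.9641, -2.8660, 4.0000)
after link 3: o_3 = (5.0801, -1.2010, -0.3301)
after link 4: o_4 = (4.7141, -1.8349, -3.0622)
after link 5: o_5 = (7.3122, -5.3349, -4.0622)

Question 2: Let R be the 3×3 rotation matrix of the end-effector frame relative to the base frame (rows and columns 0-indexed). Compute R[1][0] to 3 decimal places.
End-effector x-axis (col 0 of R) = (0.8660,-0.5000,0.0000)
R[1][0] = -0.5000

-0.500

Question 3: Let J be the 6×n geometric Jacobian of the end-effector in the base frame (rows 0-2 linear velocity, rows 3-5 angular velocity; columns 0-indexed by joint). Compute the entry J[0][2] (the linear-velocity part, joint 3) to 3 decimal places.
axis z_2 = (0.8660,-0.5000,0.0000); lever o_n−o_2 = (4.3481,-2.4689,-8.0622)
cross product → J_v[:, 2] = (4.0311,6.9821,0.0359)
J_ω[:, 2] = z_2
entry J[0][2] = 4.0311

4.031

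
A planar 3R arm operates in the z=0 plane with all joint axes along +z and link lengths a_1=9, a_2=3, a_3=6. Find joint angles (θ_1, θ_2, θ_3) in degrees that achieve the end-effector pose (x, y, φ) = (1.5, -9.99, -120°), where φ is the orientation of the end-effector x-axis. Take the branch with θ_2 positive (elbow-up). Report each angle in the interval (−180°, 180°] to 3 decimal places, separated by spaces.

-59.995 150.008 149.987

wrist centre = target − a_3·(cos φ, sin φ) = (4.5000, -4.7938)
cos θ_2 = (43.2310−9²−3²)/(2·9·3) = -0.8661; θ_2 = 150.0078° (elbow-up)
β = atan2(-4.7938,4.5000) = -46.8109°; ψ = atan2(1.4996,6.4017) = 13.1842°
θ_1 = β − ψ = -59.9951°
θ_3 = φ − θ_1 − θ_2 = 149.9874° (wrapped to (-180°,180°])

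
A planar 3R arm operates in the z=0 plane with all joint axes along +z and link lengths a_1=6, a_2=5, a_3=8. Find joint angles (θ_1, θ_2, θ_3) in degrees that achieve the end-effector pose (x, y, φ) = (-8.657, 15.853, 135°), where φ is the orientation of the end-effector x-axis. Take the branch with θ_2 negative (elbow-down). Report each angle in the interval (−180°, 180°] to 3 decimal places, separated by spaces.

120.000 -29.999 44.998

wrist centre = target − a_3·(cos φ, sin φ) = (-3.0001, 10.1961)
cos θ_2 = (112.9623−6²−5²)/(2·6·5) = 0.8660; θ_2 = -29.9986° (elbow-down)
β = atan2(10.1961,-3.0001) = 106.3962°; ψ = atan2(-2.4999,10.3302) = -13.6040°
θ_1 = β − ψ = 120.0001°
θ_3 = φ − θ_1 − θ_2 = 44.9985° (wrapped to (-180°,180°])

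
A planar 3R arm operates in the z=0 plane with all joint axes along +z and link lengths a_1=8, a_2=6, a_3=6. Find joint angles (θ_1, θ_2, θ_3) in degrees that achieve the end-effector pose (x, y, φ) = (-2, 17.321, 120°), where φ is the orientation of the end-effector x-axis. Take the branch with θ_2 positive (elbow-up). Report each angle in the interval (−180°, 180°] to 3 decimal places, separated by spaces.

60.004 59.992 0.005

wrist centre = target − a_3·(cos φ, sin φ) = (1.0000, 12.1248)
cos θ_2 = (148.0119−8²−6²)/(2·8·6) = 0.5001; θ_2 = 59.9918° (elbow-up)
β = atan2(12.1248,1.0000) = 85.2852°; ψ = atan2(5.1957,11.0007) = 25.2817°
θ_1 = β − ψ = 60.0035°
θ_3 = φ − θ_1 − θ_2 = 0.0047° (wrapped to (-180°,180°])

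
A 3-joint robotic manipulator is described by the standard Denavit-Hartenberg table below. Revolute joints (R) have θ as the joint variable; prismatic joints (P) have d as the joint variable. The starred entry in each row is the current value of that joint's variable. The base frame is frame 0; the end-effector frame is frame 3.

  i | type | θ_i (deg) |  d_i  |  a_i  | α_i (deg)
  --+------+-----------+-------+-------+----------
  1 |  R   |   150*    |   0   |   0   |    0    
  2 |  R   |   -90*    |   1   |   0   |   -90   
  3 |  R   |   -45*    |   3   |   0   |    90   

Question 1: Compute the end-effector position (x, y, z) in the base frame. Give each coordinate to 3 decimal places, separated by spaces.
after link 1: o_1 = (0.0000, 0.0000, 0.0000)
after link 2: o_2 = (0.0000, 0.0000, 1.0000)
after link 3: o_3 = (-2.5981, 1.5000, 1.0000)

-2.598 1.500 1.000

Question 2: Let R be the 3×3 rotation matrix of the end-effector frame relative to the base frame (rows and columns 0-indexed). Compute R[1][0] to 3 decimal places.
End-effector x-axis (col 0 of R) = (0.3536,0.6124,0.7071)
R[1][0] = 0.6124

0.612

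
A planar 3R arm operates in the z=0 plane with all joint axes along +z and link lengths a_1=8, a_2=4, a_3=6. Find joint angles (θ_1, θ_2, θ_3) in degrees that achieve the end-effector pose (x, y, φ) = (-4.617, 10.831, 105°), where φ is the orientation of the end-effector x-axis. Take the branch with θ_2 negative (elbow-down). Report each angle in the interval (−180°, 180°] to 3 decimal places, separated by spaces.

wrist centre = target − a_3·(cos φ, sin φ) = (-3.0641, 5.0354)
cos θ_2 = (34.7443−8²−4²)/(2·8·4) = -0.7071; θ_2 = -135.0011° (elbow-down)
β = atan2(5.0354,-3.0641) = 121.3207°; ψ = atan2(-2.8284,5.1715) = -28.6748°
θ_1 = β − ψ = 149.9955°
θ_3 = φ − θ_1 − θ_2 = 90.0056° (wrapped to (-180°,180°])

149.996 -135.001 90.006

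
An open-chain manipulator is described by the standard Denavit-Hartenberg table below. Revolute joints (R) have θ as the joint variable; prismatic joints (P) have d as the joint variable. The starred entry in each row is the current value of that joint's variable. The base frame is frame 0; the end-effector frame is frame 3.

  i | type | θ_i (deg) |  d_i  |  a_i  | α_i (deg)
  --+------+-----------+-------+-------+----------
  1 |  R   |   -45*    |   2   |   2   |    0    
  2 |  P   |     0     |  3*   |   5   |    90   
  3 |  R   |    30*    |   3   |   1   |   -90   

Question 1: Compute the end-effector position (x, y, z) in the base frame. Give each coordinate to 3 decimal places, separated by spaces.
3.441 -7.683 5.500

after link 1: o_1 = (1.4142, -1.4142, 2.0000)
after link 2: o_2 = (4.9497, -4.9497, 5.0000)
after link 3: o_3 = (3.4408, -7.6834, 5.5000)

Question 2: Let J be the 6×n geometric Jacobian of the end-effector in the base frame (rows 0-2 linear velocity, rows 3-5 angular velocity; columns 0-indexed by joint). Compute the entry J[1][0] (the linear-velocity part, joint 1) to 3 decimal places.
axis z_0 = ẑ; lever o_n−o_0 = (3.4408,-7.6834,5.5000)
cross product → J_v[:, 0] = (7.6834,3.4408,-0.0000)
J_ω[:, 0] = z_0
entry J[1][0] = 3.4408

3.441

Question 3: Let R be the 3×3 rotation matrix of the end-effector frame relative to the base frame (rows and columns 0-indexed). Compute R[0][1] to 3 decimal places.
End-effector y-axis (col 1 of R) = (0.7071,0.7071,-0.0000)
R[0][1] = 0.7071

0.707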